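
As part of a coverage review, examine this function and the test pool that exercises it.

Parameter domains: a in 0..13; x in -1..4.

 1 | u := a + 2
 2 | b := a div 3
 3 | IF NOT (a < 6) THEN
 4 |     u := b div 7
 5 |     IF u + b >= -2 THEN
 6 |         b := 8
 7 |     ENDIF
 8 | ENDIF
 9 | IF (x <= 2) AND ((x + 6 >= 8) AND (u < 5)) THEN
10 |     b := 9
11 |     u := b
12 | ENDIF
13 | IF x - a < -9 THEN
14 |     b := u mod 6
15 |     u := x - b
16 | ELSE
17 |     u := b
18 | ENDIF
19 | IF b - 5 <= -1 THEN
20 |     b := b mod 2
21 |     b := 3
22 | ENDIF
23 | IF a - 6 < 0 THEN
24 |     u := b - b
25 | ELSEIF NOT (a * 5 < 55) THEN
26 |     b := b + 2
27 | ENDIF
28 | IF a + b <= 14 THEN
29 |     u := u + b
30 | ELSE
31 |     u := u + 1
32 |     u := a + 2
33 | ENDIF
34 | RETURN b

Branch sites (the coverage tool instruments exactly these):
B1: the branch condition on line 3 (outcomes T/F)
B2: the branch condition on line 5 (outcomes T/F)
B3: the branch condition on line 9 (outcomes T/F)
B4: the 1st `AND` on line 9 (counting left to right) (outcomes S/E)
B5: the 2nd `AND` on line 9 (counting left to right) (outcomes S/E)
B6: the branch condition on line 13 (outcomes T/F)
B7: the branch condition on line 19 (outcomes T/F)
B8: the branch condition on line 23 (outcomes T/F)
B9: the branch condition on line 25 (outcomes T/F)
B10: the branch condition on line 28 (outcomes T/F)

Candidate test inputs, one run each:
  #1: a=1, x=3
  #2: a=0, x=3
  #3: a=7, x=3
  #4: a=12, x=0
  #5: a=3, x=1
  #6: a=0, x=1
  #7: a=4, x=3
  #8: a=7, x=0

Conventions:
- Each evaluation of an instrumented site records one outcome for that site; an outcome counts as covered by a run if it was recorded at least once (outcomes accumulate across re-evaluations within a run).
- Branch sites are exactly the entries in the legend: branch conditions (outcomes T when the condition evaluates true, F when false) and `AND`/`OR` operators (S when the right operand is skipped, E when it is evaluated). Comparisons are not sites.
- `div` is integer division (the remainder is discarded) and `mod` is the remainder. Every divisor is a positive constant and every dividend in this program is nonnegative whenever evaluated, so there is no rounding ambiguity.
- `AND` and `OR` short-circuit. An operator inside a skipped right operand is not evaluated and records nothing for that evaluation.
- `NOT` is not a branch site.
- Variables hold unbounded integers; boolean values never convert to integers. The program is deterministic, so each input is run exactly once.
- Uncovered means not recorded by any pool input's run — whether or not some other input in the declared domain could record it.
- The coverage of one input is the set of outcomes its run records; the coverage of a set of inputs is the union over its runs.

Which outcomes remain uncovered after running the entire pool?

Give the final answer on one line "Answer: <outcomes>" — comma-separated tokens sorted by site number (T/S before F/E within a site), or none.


test 1 (a=1, x=3) fires B1->F, B4->S, B3->F, B6->F, B7->T, B8->T, B10->T; hits B1=F, B3=F, B4=S, B6=F, B7=T, B8=T, B10=T
test 2 (a=0, x=3) fires B1->F, B4->S, B3->F, B6->F, B7->T, B8->T, B10->T; hits B1=F, B3=F, B4=S, B6=F, B7=T, B8=T, B10=T
test 3 (a=7, x=3) fires B1->T, B2->T, B4->S, B3->F, B6->F, B7->F, B8->F, B9->F, B10->F; hits B1=T, B2=T, B3=F, B4=S, B6=F, B7=F, B8=F, B9=F, B10=F
test 4 (a=12, x=0) fires B1->T, B2->T, B4->E, B5->S, B3->F, B6->T, B7->T, B8->F, B9->T, B10->F; hits B1=T, B2=T, B3=F, B4=E, B5=S, B6=T, B7=T, B8=F, B9=T, B10=F
test 5 (a=3, x=1) fires B1->F, B4->E, B5->S, B3->F, B6->F, B7->T, B8->T, B10->T; hits B1=F, B3=F, B4=E, B5=S, B6=F, B7=T, B8=T, B10=T
test 6 (a=0, x=1) fires B1->F, B4->E, B5->S, B3->F, B6->F, B7->T, B8->T, B10->T; hits B1=F, B3=F, B4=E, B5=S, B6=F, B7=T, B8=T, B10=T
test 7 (a=4, x=3) fires B1->F, B4->S, B3->F, B6->F, B7->T, B8->T, B10->T; hits B1=F, B3=F, B4=S, B6=F, B7=T, B8=T, B10=T
test 8 (a=7, x=0) fires B1->T, B2->T, B4->E, B5->S, B3->F, B6->F, B7->F, B8->F, B9->F, B10->F; hits B1=T, B2=T, B3=F, B4=E, B5=S, B6=F, B7=F, B8=F, B9=F, B10=F
union over the pool: B1=T, B1=F, B2=T, B3=F, B4=S, B4=E, B5=S, B6=T, B6=F, B7=T, B7=F, B8=T, B8=F, B9=T, B9=F, B10=T, B10=F
uncovered (3 of 20): B2=F, B3=T, B5=E
Answer: B2=F, B3=T, B5=E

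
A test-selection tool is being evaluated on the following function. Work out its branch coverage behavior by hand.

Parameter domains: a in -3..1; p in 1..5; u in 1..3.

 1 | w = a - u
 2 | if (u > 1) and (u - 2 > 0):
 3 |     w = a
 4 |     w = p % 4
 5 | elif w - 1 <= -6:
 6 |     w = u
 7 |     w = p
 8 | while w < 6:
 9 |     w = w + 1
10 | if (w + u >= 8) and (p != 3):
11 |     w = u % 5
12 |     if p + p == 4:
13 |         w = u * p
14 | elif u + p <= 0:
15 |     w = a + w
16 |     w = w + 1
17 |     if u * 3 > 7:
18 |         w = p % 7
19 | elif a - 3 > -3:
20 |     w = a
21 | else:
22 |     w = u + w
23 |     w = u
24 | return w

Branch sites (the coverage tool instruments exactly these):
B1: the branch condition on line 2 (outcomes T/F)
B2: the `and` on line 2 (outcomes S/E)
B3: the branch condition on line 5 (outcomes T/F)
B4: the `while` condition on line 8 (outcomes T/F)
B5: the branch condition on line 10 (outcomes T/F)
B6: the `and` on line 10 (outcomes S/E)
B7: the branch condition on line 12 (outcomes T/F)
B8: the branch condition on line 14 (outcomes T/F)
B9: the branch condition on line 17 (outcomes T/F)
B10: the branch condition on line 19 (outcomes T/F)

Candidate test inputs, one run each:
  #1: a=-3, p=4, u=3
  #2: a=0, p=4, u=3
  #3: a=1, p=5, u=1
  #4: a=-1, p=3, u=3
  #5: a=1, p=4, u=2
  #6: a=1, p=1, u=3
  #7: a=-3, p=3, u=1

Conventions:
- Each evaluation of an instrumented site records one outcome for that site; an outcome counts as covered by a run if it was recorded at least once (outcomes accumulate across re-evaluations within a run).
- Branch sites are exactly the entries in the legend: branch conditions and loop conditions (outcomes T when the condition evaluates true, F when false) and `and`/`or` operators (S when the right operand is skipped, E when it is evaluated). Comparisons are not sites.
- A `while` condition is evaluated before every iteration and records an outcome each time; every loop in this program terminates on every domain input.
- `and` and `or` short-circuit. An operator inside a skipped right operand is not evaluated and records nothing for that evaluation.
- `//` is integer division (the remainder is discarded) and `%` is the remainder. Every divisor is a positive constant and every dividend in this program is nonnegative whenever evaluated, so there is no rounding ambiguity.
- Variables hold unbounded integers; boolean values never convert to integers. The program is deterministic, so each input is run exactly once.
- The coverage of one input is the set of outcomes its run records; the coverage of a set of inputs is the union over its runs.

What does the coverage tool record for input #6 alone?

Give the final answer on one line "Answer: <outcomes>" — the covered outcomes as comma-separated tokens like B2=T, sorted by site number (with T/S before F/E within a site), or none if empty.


Tracing the run of input #6 (a=1, p=1, u=3):
  B2->E, B1->T, B4->T, B4->T, B4->T, B4->T, B4->T, B4->F, B6->E, B5->T
  B7->F
collecting distinct outcomes: B1=T, B2=E, B4=T, B4=F, B5=T, B6=E, B7=F
Answer: B1=T, B2=E, B4=T, B4=F, B5=T, B6=E, B7=F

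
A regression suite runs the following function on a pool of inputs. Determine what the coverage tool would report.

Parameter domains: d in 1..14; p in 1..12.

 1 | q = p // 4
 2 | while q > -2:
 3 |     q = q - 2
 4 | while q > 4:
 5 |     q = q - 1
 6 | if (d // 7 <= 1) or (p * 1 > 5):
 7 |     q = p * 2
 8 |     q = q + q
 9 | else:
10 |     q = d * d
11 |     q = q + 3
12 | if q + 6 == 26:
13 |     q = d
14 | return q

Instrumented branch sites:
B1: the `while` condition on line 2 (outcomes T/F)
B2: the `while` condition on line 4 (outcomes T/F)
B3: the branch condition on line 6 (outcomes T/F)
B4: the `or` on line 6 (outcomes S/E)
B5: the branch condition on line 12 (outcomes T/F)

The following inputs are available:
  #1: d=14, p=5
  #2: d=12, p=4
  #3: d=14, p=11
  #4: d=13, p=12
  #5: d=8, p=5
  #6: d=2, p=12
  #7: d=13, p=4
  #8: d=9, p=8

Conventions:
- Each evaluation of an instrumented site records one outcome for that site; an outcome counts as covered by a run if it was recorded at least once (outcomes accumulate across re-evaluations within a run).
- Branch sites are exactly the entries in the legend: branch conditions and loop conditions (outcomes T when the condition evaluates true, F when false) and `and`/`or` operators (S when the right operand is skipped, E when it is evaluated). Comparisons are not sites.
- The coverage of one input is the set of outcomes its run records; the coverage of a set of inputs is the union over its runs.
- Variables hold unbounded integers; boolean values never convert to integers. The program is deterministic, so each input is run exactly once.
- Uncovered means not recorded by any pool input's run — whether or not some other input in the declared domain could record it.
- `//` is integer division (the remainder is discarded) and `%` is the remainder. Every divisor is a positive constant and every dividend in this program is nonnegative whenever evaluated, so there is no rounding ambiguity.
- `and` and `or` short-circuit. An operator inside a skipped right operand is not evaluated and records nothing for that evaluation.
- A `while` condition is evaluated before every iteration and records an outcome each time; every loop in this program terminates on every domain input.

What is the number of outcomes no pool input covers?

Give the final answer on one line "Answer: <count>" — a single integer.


run #1 (d=14, p=5) runs B1->T, B1->T, B1->F, B2->F, B4->E, B3->F, B5->F; records B1=T, B1=F, B2=F, B3=F, B4=E, B5=F
run #2 (d=12, p=4) runs B1->T, B1->T, B1->F, B2->F, B4->S, B3->T, B5->F; records B1=T, B1=F, B2=F, B3=T, B4=S, B5=F
run #3 (d=14, p=11) runs B1->T, B1->T, B1->F, B2->F, B4->E, B3->T, B5->F; records B1=T, B1=F, B2=F, B3=T, B4=E, B5=F
run #4 (d=13, p=12) runs B1->T, B1->T, B1->T, B1->F, B2->F, B4->S, B3->T, B5->F; records B1=T, B1=F, B2=F, B3=T, B4=S, B5=F
run #5 (d=8, p=5) runs B1->T, B1->T, B1->F, B2->F, B4->S, B3->T, B5->T; records B1=T, B1=F, B2=F, B3=T, B4=S, B5=T
run #6 (d=2, p=12) runs B1->T, B1->T, B1->T, B1->F, B2->F, B4->S, B3->T, B5->F; records B1=T, B1=F, B2=F, B3=T, B4=S, B5=F
run #7 (d=13, p=4) runs B1->T, B1->T, B1->F, B2->F, B4->S, B3->T, B5->F; records B1=T, B1=F, B2=F, B3=T, B4=S, B5=F
run #8 (d=9, p=8) runs B1->T, B1->T, B1->F, B2->F, B4->S, B3->T, B5->F; records B1=T, B1=F, B2=F, B3=T, B4=S, B5=F
union over the pool: B1=T, B1=F, B2=F, B3=T, B3=F, B4=S, B4=E, B5=T, B5=F
uncovered (1 of 10): B2=T
Answer: 1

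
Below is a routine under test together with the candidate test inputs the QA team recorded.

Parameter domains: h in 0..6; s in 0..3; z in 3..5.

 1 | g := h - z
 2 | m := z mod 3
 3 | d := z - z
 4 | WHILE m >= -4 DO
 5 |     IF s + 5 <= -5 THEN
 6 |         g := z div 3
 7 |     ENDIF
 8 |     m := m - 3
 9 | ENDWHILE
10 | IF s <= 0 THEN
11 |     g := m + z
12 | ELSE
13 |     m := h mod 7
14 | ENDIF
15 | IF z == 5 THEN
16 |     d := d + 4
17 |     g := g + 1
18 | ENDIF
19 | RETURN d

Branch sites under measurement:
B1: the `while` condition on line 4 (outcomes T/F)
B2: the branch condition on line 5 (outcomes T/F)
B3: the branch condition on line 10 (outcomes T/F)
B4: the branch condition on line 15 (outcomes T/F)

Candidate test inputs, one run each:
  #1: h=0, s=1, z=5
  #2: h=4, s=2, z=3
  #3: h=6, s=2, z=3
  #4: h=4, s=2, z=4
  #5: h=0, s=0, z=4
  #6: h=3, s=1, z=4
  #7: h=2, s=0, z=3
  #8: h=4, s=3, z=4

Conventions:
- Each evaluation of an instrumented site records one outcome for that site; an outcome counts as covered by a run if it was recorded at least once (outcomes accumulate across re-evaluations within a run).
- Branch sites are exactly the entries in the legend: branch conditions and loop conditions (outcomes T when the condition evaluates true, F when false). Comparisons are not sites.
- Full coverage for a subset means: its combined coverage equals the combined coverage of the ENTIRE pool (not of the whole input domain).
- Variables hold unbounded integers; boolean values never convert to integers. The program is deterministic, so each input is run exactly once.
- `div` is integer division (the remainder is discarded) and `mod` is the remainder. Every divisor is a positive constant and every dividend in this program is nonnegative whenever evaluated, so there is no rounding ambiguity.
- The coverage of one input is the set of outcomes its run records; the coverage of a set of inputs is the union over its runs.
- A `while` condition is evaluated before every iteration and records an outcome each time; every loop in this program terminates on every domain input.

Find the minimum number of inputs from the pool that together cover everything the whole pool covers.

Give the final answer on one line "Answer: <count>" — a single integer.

#1 (h=0, s=1, z=5) -> B1->T, B2->F, B1->T, B2->F, B1->T, B2->F, B1->F, B3->F, B4->T; covered: B1=T, B1=F, B2=F, B3=F, B4=T
#2 (h=4, s=2, z=3) -> B1->T, B2->F, B1->T, B2->F, B1->F, B3->F, B4->F; covered: B1=T, B1=F, B2=F, B3=F, B4=F
#3 (h=6, s=2, z=3) -> B1->T, B2->F, B1->T, B2->F, B1->F, B3->F, B4->F; covered: B1=T, B1=F, B2=F, B3=F, B4=F
#4 (h=4, s=2, z=4) -> B1->T, B2->F, B1->T, B2->F, B1->F, B3->F, B4->F; covered: B1=T, B1=F, B2=F, B3=F, B4=F
#5 (h=0, s=0, z=4) -> B1->T, B2->F, B1->T, B2->F, B1->F, B3->T, B4->F; covered: B1=T, B1=F, B2=F, B3=T, B4=F
#6 (h=3, s=1, z=4) -> B1->T, B2->F, B1->T, B2->F, B1->F, B3->F, B4->F; covered: B1=T, B1=F, B2=F, B3=F, B4=F
#7 (h=2, s=0, z=3) -> B1->T, B2->F, B1->T, B2->F, B1->F, B3->T, B4->F; covered: B1=T, B1=F, B2=F, B3=T, B4=F
#8 (h=4, s=3, z=4) -> B1->T, B2->F, B1->T, B2->F, B1->F, B3->F, B4->F; covered: B1=T, B1=F, B2=F, B3=F, B4=F
pool-wide coverage (7 outcomes): B1=T, B1=F, B2=F, B3=T, B3=F, B4=T, B4=F
no size-1 subset reaches all 7 outcomes (best union: 5/7)
at size 2, {1, 5} reaches all 7 outcomes; every lexicographically earlier size-2 subset fails

Answer: 2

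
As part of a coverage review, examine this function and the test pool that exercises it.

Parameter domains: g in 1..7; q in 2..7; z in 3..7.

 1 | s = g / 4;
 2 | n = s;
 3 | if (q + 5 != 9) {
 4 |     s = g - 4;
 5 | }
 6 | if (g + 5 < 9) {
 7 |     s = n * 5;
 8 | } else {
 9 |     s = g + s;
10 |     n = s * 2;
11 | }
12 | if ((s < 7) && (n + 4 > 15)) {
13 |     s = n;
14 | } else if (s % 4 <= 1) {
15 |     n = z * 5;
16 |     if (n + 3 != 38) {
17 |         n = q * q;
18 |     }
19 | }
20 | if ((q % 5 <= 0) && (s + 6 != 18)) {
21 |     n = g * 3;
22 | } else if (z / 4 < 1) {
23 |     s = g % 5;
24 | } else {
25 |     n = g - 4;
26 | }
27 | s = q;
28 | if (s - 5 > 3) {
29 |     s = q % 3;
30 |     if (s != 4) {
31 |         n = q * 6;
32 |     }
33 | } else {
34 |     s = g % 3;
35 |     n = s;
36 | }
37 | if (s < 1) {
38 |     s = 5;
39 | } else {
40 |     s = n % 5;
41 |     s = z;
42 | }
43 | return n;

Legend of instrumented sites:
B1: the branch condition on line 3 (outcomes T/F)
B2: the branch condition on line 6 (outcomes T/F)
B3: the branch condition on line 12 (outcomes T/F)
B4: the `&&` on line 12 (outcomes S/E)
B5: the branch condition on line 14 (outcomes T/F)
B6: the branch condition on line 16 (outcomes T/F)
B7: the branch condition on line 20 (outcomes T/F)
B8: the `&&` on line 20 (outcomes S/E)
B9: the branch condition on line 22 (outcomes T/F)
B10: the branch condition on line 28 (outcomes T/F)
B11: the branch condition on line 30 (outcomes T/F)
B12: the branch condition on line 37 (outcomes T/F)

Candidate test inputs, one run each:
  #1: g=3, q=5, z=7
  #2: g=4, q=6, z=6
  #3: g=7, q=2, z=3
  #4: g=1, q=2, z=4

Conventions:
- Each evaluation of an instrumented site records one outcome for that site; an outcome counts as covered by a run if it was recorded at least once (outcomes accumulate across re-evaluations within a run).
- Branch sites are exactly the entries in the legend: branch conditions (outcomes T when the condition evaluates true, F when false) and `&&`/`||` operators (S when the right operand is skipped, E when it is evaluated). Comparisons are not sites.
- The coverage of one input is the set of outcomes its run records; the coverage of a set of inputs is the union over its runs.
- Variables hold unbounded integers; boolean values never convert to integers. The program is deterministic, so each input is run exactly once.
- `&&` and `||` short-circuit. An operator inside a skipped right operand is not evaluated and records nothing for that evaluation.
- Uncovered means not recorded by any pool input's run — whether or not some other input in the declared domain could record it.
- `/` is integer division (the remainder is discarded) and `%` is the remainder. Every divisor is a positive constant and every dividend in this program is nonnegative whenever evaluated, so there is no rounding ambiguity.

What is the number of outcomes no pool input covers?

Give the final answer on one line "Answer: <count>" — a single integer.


input #1, g=3, q=5, z=7: events B1->T, B2->T, B4->E, B3->F, B5->T, B6->F, B8->E, B7->T, B10->F, B12->T; outcomes B1=T, B2=T, B3=F, B4=E, B5=T, B6=F, B7=T, B8=E, B10=F, B12=T
input #2, g=4, q=6, z=6: events B1->T, B2->F, B4->E, B3->F, B5->T, B6->T, B8->S, B7->F, B9->F, B10->F, B12->F; outcomes B1=T, B2=F, B3=F, B4=E, B5=T, B6=T, B7=F, B8=S, B9=F, B10=F, B12=F
input #3, g=7, q=2, z=3: events B1->T, B2->F, B4->S, B3->F, B5->F, B8->S, B7->F, B9->T, B10->F, B12->F; outcomes B1=T, B2=F, B3=F, B4=S, B5=F, B7=F, B8=S, B9=T, B10=F, B12=F
input #4, g=1, q=2, z=4: events B1->T, B2->T, B4->E, B3->F, B5->T, B6->T, B8->S, B7->F, B9->F, B10->F, B12->F; outcomes B1=T, B2=T, B3=F, B4=E, B5=T, B6=T, B7=F, B8=S, B9=F, B10=F, B12=F
union over the pool: B1=T, B2=T, B2=F, B3=F, B4=S, B4=E, B5=T, B5=F, B6=T, B6=F, B7=T, B7=F, B8=S, B8=E, B9=T, B9=F, B10=F, B12=T, B12=F
uncovered (5 of 24): B1=F, B3=T, B10=T, B11=T, B11=F
Answer: 5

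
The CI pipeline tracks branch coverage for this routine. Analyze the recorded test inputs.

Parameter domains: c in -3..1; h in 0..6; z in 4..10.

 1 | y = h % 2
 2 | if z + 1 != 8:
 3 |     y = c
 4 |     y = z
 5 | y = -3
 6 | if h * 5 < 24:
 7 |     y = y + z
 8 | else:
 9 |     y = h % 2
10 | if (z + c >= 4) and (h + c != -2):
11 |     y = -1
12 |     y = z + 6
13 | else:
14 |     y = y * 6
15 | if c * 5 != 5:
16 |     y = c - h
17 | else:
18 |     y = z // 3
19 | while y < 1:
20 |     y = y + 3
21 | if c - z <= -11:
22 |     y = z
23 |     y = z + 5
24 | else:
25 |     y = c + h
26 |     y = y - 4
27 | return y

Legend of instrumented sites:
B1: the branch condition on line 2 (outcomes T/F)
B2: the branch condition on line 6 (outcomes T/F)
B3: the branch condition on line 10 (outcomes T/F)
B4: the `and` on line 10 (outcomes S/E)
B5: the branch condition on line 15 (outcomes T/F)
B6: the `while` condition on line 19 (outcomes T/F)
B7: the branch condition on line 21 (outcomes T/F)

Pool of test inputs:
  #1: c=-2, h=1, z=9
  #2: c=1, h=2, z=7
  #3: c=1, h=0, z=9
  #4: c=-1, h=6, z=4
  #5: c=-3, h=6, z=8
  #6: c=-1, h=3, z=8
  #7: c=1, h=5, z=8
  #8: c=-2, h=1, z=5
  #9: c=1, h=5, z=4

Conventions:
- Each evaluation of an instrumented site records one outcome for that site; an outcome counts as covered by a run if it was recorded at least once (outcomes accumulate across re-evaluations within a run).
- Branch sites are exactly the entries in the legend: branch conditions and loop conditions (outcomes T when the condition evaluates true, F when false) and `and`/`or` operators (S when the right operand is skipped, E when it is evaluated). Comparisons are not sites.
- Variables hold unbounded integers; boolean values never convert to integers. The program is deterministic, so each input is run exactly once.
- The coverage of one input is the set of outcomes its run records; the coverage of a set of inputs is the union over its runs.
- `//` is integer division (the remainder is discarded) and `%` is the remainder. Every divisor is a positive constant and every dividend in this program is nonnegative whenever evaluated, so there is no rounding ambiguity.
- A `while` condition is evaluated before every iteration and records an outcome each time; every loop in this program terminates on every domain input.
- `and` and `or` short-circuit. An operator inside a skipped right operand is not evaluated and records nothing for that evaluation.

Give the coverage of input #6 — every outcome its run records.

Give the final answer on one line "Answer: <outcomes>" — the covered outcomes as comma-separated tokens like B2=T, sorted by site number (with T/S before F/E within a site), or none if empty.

Tracing the run of input #6 (c=-1, h=3, z=8):
  B1->T, B2->T, B4->E, B3->T, B5->T, B6->T, B6->T, B6->F, B7->F
deduplicating events, the covered set is: B1=T, B2=T, B3=T, B4=E, B5=T, B6=T, B6=F, B7=F

Answer: B1=T, B2=T, B3=T, B4=E, B5=T, B6=T, B6=F, B7=F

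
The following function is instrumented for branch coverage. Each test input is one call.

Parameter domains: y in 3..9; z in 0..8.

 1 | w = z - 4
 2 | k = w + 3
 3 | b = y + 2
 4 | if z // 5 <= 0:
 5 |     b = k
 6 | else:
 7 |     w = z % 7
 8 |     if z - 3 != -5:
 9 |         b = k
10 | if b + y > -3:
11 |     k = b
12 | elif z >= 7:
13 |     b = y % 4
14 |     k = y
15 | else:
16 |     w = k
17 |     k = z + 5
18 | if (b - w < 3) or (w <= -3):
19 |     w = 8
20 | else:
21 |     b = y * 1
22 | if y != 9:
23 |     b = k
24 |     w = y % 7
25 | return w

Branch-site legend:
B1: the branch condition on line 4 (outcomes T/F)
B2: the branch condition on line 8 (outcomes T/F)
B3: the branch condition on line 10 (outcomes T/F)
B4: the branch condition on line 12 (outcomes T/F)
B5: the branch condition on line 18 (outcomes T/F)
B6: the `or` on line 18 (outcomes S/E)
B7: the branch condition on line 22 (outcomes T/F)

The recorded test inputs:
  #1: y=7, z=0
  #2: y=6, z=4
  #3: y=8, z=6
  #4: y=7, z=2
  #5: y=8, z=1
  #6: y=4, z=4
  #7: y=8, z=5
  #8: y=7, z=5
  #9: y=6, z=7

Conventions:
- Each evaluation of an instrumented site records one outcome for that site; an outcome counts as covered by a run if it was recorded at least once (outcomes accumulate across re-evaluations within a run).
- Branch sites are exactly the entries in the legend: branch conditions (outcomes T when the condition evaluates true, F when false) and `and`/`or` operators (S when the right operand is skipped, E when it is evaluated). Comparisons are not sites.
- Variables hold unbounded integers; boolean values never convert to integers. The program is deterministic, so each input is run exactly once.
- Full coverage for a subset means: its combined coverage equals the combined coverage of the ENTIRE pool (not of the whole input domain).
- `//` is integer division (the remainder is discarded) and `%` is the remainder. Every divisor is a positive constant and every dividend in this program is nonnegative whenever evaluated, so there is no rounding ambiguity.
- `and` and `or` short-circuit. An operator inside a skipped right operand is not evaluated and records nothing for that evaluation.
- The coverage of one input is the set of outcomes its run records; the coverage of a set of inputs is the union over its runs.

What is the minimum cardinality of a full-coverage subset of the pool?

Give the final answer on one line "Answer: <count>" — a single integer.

test 1 (y=7, z=0) hits B1=T, B3=T, B5=T, B6=E, B7=T
test 2 (y=6, z=4) hits B1=T, B3=T, B5=F, B6=E, B7=T
test 3 (y=8, z=6) hits B1=F, B2=T, B3=T, B5=T, B6=S, B7=T
test 4 (y=7, z=2) hits B1=T, B3=T, B5=F, B6=E, B7=T
test 5 (y=8, z=1) hits B1=T, B3=T, B5=T, B6=E, B7=T
test 6 (y=4, z=4) hits B1=T, B3=T, B5=F, B6=E, B7=T
test 7 (y=8, z=5) hits B1=F, B2=T, B3=T, B5=T, B6=S, B7=T
test 8 (y=7, z=5) hits B1=F, B2=T, B3=T, B5=T, B6=S, B7=T
test 9 (y=6, z=7) hits B1=F, B2=T, B3=T, B5=F, B6=E, B7=T
union over all inputs: B1=T, B1=F, B2=T, B3=T, B5=T, B5=F, B6=S, B6=E, B7=T (9 outcomes)
size 1 is not enough: best union over all size-1 subsets is 6/9
the canonical winner is {2, 3}: size 2, full 9-outcome coverage, earliest index list among size-2 covers

Answer: 2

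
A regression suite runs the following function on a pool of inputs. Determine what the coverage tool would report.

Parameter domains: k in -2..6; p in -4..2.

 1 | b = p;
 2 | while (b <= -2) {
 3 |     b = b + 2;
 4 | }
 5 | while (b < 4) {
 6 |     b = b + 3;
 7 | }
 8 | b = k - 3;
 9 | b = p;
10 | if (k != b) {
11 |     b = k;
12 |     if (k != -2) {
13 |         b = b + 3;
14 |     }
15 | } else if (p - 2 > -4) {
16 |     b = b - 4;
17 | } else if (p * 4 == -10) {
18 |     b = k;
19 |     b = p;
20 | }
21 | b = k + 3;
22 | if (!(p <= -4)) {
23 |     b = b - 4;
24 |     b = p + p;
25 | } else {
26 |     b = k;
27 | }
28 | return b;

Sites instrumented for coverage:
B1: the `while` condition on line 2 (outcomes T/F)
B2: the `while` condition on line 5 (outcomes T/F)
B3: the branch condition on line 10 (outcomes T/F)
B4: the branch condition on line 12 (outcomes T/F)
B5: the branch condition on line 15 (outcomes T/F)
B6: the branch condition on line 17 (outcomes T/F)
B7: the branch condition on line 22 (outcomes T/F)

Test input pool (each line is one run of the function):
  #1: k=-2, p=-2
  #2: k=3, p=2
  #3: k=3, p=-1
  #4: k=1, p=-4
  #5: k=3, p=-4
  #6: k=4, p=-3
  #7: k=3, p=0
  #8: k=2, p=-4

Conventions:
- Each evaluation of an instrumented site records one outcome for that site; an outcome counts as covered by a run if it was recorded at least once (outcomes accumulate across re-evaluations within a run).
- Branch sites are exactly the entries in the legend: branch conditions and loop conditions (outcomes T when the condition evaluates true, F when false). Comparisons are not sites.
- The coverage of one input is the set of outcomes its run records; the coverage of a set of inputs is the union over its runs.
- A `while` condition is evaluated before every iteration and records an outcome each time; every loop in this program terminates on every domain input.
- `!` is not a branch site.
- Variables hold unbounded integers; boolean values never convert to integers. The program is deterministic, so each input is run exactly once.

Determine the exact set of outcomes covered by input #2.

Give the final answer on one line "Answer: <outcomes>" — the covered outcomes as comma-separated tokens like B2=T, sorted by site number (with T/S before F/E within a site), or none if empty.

Tracing the run of input #2 (k=3, p=2):
  B1->F, B2->T, B2->F, B3->T, B4->T, B7->T
deduplicating events, the covered set is: B1=F, B2=T, B2=F, B3=T, B4=T, B7=T

Answer: B1=F, B2=T, B2=F, B3=T, B4=T, B7=T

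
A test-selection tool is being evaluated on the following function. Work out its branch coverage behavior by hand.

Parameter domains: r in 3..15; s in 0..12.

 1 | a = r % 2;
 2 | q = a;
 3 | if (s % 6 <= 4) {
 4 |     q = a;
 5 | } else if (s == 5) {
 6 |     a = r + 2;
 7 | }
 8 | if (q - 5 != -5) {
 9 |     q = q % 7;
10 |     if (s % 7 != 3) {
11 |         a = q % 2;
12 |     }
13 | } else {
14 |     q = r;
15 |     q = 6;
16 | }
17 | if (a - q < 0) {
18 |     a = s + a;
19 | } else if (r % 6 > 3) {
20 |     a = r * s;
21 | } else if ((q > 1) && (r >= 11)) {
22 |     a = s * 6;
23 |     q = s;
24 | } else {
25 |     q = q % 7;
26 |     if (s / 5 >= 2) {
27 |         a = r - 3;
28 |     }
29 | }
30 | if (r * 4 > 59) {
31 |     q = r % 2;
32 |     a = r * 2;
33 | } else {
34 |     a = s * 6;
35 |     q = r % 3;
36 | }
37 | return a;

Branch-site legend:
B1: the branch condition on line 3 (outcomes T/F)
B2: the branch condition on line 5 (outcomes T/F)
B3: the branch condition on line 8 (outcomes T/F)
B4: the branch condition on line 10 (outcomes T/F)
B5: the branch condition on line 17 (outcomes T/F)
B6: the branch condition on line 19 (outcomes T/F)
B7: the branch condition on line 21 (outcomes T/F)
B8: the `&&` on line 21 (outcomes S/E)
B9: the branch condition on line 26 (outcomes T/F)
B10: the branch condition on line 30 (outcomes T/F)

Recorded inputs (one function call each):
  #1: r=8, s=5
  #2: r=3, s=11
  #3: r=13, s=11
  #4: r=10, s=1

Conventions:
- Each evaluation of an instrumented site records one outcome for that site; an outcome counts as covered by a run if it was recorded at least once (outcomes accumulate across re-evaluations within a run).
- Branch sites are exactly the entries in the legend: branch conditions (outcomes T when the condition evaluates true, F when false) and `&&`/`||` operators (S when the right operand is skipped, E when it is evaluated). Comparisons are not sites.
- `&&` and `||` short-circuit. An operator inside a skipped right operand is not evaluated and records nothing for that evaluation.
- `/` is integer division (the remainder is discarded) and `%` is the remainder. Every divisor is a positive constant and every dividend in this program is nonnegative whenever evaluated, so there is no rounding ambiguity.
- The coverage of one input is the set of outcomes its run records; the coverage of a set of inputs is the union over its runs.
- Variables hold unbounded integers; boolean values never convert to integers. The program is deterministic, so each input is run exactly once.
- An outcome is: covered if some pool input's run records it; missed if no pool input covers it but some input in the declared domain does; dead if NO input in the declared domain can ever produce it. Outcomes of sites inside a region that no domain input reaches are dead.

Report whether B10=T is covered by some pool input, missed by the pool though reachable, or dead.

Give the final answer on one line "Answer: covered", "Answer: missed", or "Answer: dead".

no pool input records B10=T
but domain input (r=15, s=0) does record it -> reachable, so missed

Answer: missed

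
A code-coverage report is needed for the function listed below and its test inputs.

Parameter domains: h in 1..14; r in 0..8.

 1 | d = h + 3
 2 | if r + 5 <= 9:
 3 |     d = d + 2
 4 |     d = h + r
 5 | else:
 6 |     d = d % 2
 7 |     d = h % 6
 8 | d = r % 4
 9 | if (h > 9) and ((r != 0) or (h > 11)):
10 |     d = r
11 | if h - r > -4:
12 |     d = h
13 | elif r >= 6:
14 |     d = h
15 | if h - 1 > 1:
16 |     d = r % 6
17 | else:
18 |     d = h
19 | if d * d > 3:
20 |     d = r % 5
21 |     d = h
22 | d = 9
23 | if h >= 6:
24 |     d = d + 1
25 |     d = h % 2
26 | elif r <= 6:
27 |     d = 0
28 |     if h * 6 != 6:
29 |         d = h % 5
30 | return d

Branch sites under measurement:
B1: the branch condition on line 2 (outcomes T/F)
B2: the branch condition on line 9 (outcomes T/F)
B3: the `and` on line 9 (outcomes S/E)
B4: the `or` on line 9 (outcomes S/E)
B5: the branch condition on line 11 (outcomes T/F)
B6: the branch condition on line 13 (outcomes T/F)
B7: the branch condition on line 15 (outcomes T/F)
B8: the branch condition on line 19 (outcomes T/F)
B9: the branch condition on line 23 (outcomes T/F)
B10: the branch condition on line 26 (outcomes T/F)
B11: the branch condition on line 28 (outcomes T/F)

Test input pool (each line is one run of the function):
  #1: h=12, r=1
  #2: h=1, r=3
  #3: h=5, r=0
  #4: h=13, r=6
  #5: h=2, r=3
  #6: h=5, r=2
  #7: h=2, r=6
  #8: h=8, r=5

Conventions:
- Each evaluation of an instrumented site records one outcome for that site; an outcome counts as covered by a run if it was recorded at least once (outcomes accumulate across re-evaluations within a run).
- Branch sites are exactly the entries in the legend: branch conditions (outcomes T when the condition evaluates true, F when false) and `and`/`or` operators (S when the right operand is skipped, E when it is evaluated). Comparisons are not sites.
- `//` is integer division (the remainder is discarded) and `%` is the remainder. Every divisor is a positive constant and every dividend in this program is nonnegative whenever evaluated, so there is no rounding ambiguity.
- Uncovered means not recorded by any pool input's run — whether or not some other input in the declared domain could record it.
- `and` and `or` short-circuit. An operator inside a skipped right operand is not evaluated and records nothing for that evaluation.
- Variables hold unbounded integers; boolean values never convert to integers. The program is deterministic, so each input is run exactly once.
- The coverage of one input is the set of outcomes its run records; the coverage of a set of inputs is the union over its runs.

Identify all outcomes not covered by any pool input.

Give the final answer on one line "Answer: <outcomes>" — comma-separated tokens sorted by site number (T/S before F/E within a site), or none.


#1 (h=12, r=1) -> B1->T, B3->E, B4->S, B2->T, B5->T, B7->T, B8->F, B9->T; covered: B1=T, B2=T, B3=E, B4=S, B5=T, B7=T, B8=F, B9=T
#2 (h=1, r=3) -> B1->T, B3->S, B2->F, B5->T, B7->F, B8->F, B9->F, B10->T, B11->F; covered: B1=T, B2=F, B3=S, B5=T, B7=F, B8=F, B9=F, B10=T, B11=F
#3 (h=5, r=0) -> B1->T, B3->S, B2->F, B5->T, B7->T, B8->F, B9->F, B10->T, B11->T; covered: B1=T, B2=F, B3=S, B5=T, B7=T, B8=F, B9=F, B10=T, B11=T
#4 (h=13, r=6) -> B1->F, B3->E, B4->S, B2->T, B5->T, B7->T, B8->F, B9->T; covered: B1=F, B2=T, B3=E, B4=S, B5=T, B7=T, B8=F, B9=T
#5 (h=2, r=3) -> B1->T, B3->S, B2->F, B5->T, B7->F, B8->T, B9->F, B10->T, B11->T; covered: B1=T, B2=F, B3=S, B5=T, B7=F, B8=T, B9=F, B10=T, B11=T
#6 (h=5, r=2) -> B1->T, B3->S, B2->F, B5->T, B7->T, B8->T, B9->F, B10->T, B11->T; covered: B1=T, B2=F, B3=S, B5=T, B7=T, B8=T, B9=F, B10=T, B11=T
#7 (h=2, r=6) -> B1->F, B3->S, B2->F, B5->F, B6->T, B7->F, B8->T, B9->F, B10->T, B11->T; covered: B1=F, B2=F, B3=S, B5=F, B6=T, B7=F, B8=T, B9=F, B10=T, B11=T
#8 (h=8, r=5) -> B1->F, B3->S, B2->F, B5->T, B7->T, B8->T, B9->T; covered: B1=F, B2=F, B3=S, B5=T, B7=T, B8=T, B9=T
union over the pool: B1=T, B1=F, B2=T, B2=F, B3=S, B3=E, B4=S, B5=T, B5=F, B6=T, B7=T, B7=F, B8=T, B8=F, B9=T, B9=F, B10=T, B11=T, B11=F
uncovered (3 of 22): B4=E, B6=F, B10=F
Answer: B4=E, B6=F, B10=F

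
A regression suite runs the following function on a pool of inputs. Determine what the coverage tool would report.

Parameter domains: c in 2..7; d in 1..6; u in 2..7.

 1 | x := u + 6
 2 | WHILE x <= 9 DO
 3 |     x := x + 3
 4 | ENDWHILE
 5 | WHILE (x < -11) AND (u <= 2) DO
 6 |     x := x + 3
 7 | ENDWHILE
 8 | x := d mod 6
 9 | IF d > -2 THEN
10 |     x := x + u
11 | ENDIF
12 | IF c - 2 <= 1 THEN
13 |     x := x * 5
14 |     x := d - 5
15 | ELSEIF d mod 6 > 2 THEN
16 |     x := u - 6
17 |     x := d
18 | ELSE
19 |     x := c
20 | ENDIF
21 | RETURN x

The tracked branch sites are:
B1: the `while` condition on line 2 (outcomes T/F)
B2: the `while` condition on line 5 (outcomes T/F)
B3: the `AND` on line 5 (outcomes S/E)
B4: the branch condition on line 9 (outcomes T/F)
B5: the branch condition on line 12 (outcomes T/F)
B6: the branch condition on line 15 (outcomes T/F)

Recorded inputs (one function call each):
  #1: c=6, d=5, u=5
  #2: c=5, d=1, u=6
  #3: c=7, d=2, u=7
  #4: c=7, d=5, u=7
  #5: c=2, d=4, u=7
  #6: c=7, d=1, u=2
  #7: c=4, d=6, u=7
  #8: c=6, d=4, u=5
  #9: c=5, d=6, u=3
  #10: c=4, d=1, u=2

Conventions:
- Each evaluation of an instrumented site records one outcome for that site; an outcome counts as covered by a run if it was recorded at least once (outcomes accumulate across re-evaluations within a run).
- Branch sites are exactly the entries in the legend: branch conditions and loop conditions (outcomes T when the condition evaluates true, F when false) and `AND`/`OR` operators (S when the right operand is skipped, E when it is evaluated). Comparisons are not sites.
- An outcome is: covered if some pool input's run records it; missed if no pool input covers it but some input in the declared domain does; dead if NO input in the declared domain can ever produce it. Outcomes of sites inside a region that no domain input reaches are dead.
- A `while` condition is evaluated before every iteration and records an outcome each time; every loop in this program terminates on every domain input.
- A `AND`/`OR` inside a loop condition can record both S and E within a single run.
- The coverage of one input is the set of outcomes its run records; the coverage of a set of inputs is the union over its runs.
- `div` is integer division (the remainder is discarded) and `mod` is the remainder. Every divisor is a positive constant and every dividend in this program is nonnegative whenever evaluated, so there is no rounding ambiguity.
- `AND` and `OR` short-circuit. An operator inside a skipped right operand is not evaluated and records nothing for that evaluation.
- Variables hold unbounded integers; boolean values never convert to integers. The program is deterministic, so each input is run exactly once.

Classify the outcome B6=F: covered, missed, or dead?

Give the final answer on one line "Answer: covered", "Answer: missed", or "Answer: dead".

B6=F is recorded by pool input(s) 2, 3, 6, 7, 9, 10 -> covered

Answer: covered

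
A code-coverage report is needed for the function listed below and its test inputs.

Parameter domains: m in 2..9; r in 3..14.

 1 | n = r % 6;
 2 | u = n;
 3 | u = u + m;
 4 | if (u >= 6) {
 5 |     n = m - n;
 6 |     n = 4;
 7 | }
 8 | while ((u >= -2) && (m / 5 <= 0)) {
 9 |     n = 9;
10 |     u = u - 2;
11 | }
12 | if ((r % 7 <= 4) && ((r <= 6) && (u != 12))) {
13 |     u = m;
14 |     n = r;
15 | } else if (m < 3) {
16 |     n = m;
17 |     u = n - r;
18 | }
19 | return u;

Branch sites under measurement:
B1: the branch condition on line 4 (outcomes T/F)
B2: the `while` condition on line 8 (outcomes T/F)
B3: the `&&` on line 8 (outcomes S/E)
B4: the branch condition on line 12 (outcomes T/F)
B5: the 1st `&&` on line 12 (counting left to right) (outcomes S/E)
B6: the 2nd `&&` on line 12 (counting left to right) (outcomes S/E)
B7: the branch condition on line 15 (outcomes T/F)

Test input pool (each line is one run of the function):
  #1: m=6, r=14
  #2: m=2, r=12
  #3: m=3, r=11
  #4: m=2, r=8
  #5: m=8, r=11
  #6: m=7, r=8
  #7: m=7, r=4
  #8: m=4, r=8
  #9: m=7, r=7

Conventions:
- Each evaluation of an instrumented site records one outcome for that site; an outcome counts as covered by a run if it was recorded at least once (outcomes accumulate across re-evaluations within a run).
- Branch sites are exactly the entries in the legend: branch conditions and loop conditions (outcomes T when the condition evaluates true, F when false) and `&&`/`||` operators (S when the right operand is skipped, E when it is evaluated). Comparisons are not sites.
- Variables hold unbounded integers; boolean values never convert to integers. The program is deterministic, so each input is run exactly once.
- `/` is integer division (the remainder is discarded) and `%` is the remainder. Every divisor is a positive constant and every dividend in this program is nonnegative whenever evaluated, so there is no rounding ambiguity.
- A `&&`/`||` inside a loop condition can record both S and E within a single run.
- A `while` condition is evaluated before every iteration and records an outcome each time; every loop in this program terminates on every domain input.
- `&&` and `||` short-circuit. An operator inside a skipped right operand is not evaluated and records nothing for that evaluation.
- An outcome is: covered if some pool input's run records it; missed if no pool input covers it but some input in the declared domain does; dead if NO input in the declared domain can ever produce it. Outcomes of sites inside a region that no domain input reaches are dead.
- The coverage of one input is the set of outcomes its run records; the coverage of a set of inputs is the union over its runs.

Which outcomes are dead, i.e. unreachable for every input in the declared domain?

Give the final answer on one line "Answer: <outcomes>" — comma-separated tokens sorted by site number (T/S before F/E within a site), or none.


sweeping the full domain (96 inputs) for each outcome:
  reachable outcomes have witnesses, e.g. B1=T (e.g. m=2, r=4), B1=F (e.g. m=2, r=3), B2=T (e.g. m=2, r=3), B2=F (e.g. m=2, r=3)
Answer: none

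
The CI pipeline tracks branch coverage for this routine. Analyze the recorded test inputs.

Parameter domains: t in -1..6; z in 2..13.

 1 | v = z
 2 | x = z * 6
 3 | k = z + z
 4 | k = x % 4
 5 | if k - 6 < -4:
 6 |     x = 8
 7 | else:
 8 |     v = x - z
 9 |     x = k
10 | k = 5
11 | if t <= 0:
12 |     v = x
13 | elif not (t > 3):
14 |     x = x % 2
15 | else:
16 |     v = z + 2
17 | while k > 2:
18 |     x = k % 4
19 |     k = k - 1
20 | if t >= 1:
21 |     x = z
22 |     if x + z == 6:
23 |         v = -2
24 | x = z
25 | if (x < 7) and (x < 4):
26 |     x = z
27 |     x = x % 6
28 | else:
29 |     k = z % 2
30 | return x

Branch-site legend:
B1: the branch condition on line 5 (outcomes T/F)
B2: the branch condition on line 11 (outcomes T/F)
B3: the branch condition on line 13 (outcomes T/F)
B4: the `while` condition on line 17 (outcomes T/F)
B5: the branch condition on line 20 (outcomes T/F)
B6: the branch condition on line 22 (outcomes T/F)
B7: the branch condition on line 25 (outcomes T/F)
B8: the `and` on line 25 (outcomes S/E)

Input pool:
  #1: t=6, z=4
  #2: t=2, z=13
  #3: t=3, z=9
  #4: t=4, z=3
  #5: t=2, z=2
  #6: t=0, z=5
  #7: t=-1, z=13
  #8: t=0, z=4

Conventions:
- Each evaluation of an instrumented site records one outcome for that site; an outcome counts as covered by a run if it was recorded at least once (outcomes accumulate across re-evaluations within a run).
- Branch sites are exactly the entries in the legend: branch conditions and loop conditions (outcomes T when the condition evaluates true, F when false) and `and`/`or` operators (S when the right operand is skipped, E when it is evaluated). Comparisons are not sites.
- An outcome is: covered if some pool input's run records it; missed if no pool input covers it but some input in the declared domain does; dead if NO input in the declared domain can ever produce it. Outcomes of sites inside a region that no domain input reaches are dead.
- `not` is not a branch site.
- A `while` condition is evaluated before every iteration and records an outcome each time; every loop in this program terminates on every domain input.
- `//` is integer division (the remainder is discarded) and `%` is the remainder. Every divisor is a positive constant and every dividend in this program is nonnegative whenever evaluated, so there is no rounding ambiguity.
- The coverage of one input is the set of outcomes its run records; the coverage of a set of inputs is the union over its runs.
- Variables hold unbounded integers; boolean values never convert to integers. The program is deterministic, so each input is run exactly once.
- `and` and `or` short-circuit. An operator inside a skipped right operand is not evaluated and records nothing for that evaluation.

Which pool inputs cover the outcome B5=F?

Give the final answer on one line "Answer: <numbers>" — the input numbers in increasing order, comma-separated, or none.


input #1 (t=6, z=4): misses B5=F
input #2 (t=2, z=13): misses B5=F
input #3 (t=3, z=9): misses B5=F
input #4 (t=4, z=3): misses B5=F
input #5 (t=2, z=2): misses B5=F
input #6 (t=0, z=5): covers B5=F
input #7 (t=-1, z=13): covers B5=F
input #8 (t=0, z=4): covers B5=F
Answer: 6, 7, 8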